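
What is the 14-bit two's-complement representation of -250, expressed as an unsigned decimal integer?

250 in 14 bits: 00000011111010
Invert: 11111100000101
Add 1:  11111100000110 = 16134
(Check: 2^14 - 250 = 16384 - 250 = 16134.)

16134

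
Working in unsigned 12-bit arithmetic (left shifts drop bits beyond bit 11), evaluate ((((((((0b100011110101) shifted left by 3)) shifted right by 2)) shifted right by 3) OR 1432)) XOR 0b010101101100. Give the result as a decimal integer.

0b100011110101 = 100011110101
→ shifted left by 3 (mod 2^12) → 011110101000 = 1960
→ shifted right by 2 → 000111101010 = 490
→ shifted right by 3 → 000000111101 = 61
1432 = 010110011000
→ OR → 010110111101 = 1469
0b010101101100 = 010101101100
→ XOR → 000011010001 = 209

209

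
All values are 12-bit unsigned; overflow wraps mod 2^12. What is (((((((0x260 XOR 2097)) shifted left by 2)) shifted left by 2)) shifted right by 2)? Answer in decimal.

0x260 = 001001100000
2097 = 100000110001
→ XOR → 101001010001 = 2641
→ shifted left by 2 (mod 2^12) → 100101000100 = 2372
→ shifted left by 2 (mod 2^12) → 010100010000 = 1296
→ shifted right by 2 → 000101000100 = 324

324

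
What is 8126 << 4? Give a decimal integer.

130016

8126 = 00001111110111110
shift left by 4 → 11111101111100000 = 130016
(equivalently, 8126 × 2^4 = 8126 × 16)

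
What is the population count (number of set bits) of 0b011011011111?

n = 11011011111
Count the 1s: 1 + 1 + 1 + 1 + 1 + 1 + 1 + 1 + 1 = 9

9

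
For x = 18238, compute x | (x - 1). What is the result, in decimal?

18239

x = 100011100111110 = 18238
x - 1 = 100011100111101
OR    = 100011100111111 = 18239
(x | (x - 1) sets all bits below the lowest set bit.)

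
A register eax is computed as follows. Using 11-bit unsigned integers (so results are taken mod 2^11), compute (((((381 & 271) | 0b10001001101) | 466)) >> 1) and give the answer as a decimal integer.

381 = 00101111101
271 = 00100001111
→ & → 00100001101 = 269
0b10001001101 = 10001001101
→ | → 10101001101 = 1357
466 = 00111010010
→ | → 10111011111 = 1503
→ >> 1 → 01011101111 = 751

751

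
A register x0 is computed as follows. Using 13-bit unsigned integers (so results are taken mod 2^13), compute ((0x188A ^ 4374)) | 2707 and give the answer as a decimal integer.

0x188A = 1100010001010
4374 = 1000100010110
→ ^ → 0100110011100 = 2460
2707 = 0101010010011
→ | → 0101110011111 = 2975

2975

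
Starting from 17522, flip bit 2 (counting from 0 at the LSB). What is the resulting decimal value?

17526

x = 0100010001110010
bit 2 is currently 0; toggle it via x ^ (1 << 2) = x ^ 4
→ 0100010001110110 = 17526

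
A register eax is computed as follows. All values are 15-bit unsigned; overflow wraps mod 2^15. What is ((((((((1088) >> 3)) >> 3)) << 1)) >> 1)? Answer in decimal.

1088 = 000010001000000
→ >> 3 → 000000010001000 = 136
→ >> 3 → 000000000010001 = 17
→ << 1 (mod 2^15) → 000000000100010 = 34
→ >> 1 → 000000000010001 = 17

17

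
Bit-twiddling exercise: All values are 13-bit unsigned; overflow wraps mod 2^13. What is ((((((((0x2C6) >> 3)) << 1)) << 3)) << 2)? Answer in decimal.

5632

0x2C6 = 0001011000110
→ >> 3 → 0000001011000 = 88
→ << 1 (mod 2^13) → 0000010110000 = 176
→ << 3 (mod 2^13) → 0010110000000 = 1408
→ << 2 (mod 2^13) → 1011000000000 = 5632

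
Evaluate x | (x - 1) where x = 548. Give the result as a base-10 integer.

x = 1000100100 = 548
x - 1 = 1000100011
OR    = 1000100111 = 551
(x | (x - 1) sets all bits below the lowest set bit.)

551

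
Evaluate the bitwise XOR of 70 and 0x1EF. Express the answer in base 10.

70 = 001000110
0x1EF = 111101111
XOR → 110101001 = 425

425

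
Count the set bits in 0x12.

2

0x12 = 10010
Count the 1s: 1 + 1 = 2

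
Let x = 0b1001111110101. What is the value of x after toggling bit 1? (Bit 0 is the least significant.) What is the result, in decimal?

x = 1001111110101
bit 1 is currently 0; toggle it via x ^ (1 << 1) = x ^ 2
→ 1001111110111 = 5111

5111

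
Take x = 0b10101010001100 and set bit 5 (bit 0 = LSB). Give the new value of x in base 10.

x = 10101010001100
bit 5 is currently 0; set it via x | (1 << 5) = x | 32
→ 10101010101100 = 10924

10924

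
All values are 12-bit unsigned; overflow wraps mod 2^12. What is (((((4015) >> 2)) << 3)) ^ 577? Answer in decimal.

3353

4015 = 111110101111
→ >> 2 → 001111101011 = 1003
→ << 3 (mod 2^12) → 111101011000 = 3928
577 = 001001000001
→ ^ → 110100011001 = 3353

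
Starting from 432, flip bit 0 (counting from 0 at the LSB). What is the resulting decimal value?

433

x = 0110110000
bit 0 is currently 0; toggle it via x ^ (1 << 0) = x ^ 1
→ 0110110001 = 433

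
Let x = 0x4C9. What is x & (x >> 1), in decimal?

x = 10011001001 = 1225
x>>1 = 01001100100
AND  = 00001000000 = 64
(x & (x >> 1) has a 1 wherever x has two consecutive 1 bits.)

64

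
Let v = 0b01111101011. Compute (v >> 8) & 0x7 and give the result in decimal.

3

v = 01111101011
Shift right by 8: 011
Mask low 3 bits: 011 = 3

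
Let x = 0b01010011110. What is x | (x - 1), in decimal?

x = 1010011110 = 670
x - 1 = 1010011101
OR    = 1010011111 = 671
(x | (x - 1) sets all bits below the lowest set bit.)

671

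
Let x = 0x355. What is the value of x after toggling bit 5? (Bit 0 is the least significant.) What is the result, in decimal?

885

x = 01101010101
bit 5 is currently 0; toggle it via x ^ (1 << 5) = x ^ 32
→ 01101110101 = 885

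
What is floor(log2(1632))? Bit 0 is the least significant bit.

1632 = 11001100000
The topmost 1 is at position 10 (since 2^10 = 1024 ≤ 1632 < 2048).

10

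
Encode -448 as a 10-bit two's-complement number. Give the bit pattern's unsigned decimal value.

448 in 10 bits: 0111000000
Invert: 1000111111
Add 1:  1001000000 = 576
(Check: 2^10 - 448 = 1024 - 448 = 576.)

576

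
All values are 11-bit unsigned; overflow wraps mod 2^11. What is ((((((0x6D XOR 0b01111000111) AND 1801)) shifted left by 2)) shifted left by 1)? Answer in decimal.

64

0x6D = 00001101101
0b01111000111 = 01111000111
→ XOR → 01110101010 = 938
1801 = 11100001001
→ AND → 01100001000 = 776
→ shifted left by 2 (mod 2^11) → 10000100000 = 1056
→ shifted left by 1 (mod 2^11) → 00001000000 = 64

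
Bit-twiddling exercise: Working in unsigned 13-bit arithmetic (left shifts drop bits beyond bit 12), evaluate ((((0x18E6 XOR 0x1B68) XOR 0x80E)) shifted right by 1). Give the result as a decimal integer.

0x18E6 = 1100011100110
0x1B68 = 1101101101000
→ XOR → 0001110001110 = 910
0x80E = 0100000001110
→ XOR → 0101110000000 = 2944
→ shifted right by 1 → 0010111000000 = 1472

1472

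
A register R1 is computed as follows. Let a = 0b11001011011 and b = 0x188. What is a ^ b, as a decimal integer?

a = 11001011011
0x188 = 00110001000
XOR → 11111010011 = 2003

2003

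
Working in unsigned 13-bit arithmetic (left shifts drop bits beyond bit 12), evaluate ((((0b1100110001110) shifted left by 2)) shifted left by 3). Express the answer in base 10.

0b1100110001110 = 1100110001110
→ shifted left by 2 (mod 2^13) → 0011000111000 = 1592
→ shifted left by 3 (mod 2^13) → 1000111000000 = 4544

4544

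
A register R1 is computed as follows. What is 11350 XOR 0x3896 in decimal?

5312

11350 = 10110001010110
0x3896 = 11100010010110
XOR → 01010011000000 = 5312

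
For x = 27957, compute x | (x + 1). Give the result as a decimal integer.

x = 110110100110101 = 27957
x + 1 = 110110100110110
OR    = 110110100110111 = 27959
(x | (x + 1) sets the lowest cleared bit.)

27959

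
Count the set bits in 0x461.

4

0x461 = 10001100001
Count the 1s: 1 + 1 + 1 + 1 = 4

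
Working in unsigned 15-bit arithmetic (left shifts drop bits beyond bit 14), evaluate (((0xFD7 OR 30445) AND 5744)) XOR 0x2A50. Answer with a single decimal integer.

0xFD7 = 000111111010111
30445 = 111011011101101
→ OR → 111111111111111 = 32767
5744 = 001011001110000
→ AND → 001011001110000 = 5744
0x2A50 = 010101001010000
→ XOR → 011110000100000 = 15392

15392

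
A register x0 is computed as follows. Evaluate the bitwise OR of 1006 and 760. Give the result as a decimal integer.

1006 = 1111101110
760 = 1011111000
 OR → 1111111110 = 1022

1022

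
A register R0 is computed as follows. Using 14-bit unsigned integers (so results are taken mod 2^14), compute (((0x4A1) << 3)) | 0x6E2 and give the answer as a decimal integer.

0x4A1 = 00010010100001
→ << 3 (mod 2^14) → 10010100001000 = 9480
0x6E2 = 00011011100010
→ | → 10011111101010 = 10218

10218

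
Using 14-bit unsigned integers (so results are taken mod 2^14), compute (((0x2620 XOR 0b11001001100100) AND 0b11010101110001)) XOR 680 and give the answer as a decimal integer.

0x2620 = 10011000100000
0b11001001100100 = 11001001100100
→ XOR → 01010001000100 = 5188
0b11010101110001 = 11010101110001
→ AND → 01010001000000 = 5184
680 = 00001010101000
→ XOR → 01011011101000 = 5864

5864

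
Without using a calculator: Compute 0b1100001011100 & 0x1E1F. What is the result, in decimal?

6172

a = 1100001011100
0x1E1F = 1111000011111
AND → 1100000011100 = 6172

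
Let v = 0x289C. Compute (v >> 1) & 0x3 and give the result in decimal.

v = 10100010011100
Shift right by 1: 1010001001110
Mask low 2 bits: 10 = 2

2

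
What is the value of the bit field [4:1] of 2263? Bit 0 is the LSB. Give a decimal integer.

11

v = 0100011010111
Shift right by 1: 010001101011
Mask low 4 bits: 1011 = 11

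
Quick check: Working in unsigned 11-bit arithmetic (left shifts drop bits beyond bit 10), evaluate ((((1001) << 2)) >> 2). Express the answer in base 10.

1001 = 01111101001
→ << 2 (mod 2^11) → 11110100100 = 1956
→ >> 2 → 00111101001 = 489

489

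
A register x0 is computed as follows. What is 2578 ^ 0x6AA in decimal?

2578 = 101000010010
0x6AA = 011010101010
XOR → 110010111000 = 3256

3256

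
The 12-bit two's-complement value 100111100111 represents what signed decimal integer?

-1561

pattern = 100111100111 (MSB is 1 ⇒ negative)
Invert: 011000011000, add 1 → 011000011001 = 1561, so the value is -1561.
(Equivalently: 2535 - 2^12 = 2535 - 4096 = -1561.)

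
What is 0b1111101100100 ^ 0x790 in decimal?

a = 1111101100100
0x790 = 0011110010000
XOR → 1100011110100 = 6388

6388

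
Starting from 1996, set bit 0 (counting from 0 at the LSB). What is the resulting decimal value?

1997

x = 011111001100
bit 0 is currently 0; set it via x | (1 << 0) = x | 1
→ 011111001101 = 1997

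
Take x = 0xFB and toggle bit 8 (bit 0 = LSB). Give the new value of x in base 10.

507

x = 011111011
bit 8 is currently 0; toggle it via x ^ (1 << 8) = x ^ 256
→ 111111011 = 507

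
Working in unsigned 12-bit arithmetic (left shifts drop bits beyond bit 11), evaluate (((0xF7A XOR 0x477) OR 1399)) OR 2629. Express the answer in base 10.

0xF7A = 111101111010
0x477 = 010001110111
→ XOR → 101100001101 = 2829
1399 = 010101110111
→ OR → 111101111111 = 3967
2629 = 101001000101
→ OR → 111101111111 = 3967

3967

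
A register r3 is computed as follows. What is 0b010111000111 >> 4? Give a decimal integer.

x = 10111000111
shift right by 4 → 00001011100 = 92
(equivalently, floor(1479 / 16))

92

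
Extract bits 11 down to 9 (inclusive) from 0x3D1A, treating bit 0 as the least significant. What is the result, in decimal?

6

v = 11110100011010
Shift right by 9: 11110
Mask low 3 bits: 110 = 6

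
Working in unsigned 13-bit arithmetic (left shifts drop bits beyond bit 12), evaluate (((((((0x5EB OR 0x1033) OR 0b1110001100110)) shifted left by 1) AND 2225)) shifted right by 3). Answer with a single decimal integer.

278

0x5EB = 0010111101011
0x1033 = 1000000110011
→ OR → 1010111111011 = 5627
0b1110001100110 = 1110001100110
→ OR → 1110111111111 = 7679
→ shifted left by 1 (mod 2^13) → 1101111111110 = 7166
2225 = 0100010110001
→ AND → 0100010110000 = 2224
→ shifted right by 3 → 0000100010110 = 278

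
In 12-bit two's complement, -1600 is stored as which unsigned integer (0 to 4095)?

1600 in 12 bits: 011001000000
Invert: 100110111111
Add 1:  100111000000 = 2496
(Check: 2^12 - 1600 = 4096 - 1600 = 2496.)

2496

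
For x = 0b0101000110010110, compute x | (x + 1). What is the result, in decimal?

20887

x = 101000110010110 = 20886
x + 1 = 101000110010111
OR    = 101000110010111 = 20887
(x | (x + 1) sets the lowest cleared bit.)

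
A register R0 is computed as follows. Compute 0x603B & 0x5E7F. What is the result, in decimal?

0x603B = 110000000111011
0x5E7F = 101111001111111
AND → 100000000111011 = 16443

16443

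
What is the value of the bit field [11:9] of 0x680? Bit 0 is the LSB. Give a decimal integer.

3

v = 00011010000000
Shift right by 9: 00011
Mask low 3 bits: 011 = 3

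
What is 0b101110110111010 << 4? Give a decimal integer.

383904

x = 0000101110110111010
shift left by 4 → 1011101101110100000 = 383904
(equivalently, 23994 × 2^4 = 23994 × 16)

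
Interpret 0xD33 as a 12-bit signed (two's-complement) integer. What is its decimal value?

-717

pattern = 110100110011 (MSB is 1 ⇒ negative)
Invert: 001011001100, add 1 → 001011001101 = 717, so the value is -717.
(Equivalently: 3379 - 2^12 = 3379 - 4096 = -717.)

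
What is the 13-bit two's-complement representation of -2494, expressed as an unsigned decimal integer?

5698

2494 in 13 bits: 0100110111110
Invert: 1011001000001
Add 1:  1011001000010 = 5698
(Check: 2^13 - 2494 = 8192 - 2494 = 5698.)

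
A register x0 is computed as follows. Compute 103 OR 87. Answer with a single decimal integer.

119

103 = 1100111
87 = 1010111
 OR → 1110111 = 119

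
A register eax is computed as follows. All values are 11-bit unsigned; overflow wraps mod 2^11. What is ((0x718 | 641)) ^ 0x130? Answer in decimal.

0x718 = 11100011000
641 = 01010000001
→ | → 11110011001 = 1945
0x130 = 00100110000
→ ^ → 11010101001 = 1705

1705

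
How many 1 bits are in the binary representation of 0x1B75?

9

0x1B75 = 1101101110101
Count the 1s: 1 + 1 + 1 + 1 + 1 + 1 + 1 + 1 + 1 = 9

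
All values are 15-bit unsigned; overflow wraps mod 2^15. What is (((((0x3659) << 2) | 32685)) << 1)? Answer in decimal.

0x3659 = 011011001011001
→ << 2 (mod 2^15) → 101100101100100 = 22884
32685 = 111111110101101
→ | → 111111111101101 = 32749
→ << 1 (mod 2^15) → 111111111011010 = 32730

32730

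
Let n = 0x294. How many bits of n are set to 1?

4

0x294 = 1010010100
Count the 1s: 1 + 1 + 1 + 1 = 4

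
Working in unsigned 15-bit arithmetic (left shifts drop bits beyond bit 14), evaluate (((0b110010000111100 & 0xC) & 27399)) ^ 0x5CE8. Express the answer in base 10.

0b110010000111100 = 110010000111100
0xC = 000000000001100
→ & → 000000000001100 = 12
27399 = 110101100000111
→ & → 000000000000100 = 4
0x5CE8 = 101110011101000
→ ^ → 101110011101100 = 23788

23788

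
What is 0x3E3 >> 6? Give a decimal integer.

15

0x3E3 = 1111100011
shift right by 6 → 0000001111 = 15
(equivalently, floor(995 / 64))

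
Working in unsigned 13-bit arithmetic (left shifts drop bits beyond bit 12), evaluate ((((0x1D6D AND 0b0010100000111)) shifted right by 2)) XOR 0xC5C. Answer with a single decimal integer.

0x1D6D = 1110101101101
0b0010100000111 = 0010100000111
→ AND → 0010100000101 = 1285
→ shifted right by 2 → 0000101000001 = 321
0xC5C = 0110001011100
→ XOR → 0110100011101 = 3357

3357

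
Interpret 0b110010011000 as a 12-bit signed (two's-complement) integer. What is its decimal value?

pattern = 110010011000 (MSB is 1 ⇒ negative)
Invert: 001101100111, add 1 → 001101101000 = 872, so the value is -872.
(Equivalently: 3224 - 2^12 = 3224 - 4096 = -872.)

-872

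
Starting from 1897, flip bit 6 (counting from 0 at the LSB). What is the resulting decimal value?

1833

x = 0011101101001
bit 6 is currently 1; toggle it via x ^ (1 << 6) = x ^ 64
→ 0011100101001 = 1833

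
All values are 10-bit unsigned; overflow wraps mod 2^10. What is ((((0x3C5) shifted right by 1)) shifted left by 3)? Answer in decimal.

0x3C5 = 1111000101
→ shifted right by 1 → 0111100010 = 482
→ shifted left by 3 (mod 2^10) → 1100010000 = 784

784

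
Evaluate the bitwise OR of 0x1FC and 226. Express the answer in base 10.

510

0x1FC = 111111100
226 = 011100010
 OR → 111111110 = 510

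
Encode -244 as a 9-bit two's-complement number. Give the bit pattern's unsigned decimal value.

244 in 9 bits: 011110100
Invert: 100001011
Add 1:  100001100 = 268
(Check: 2^9 - 244 = 512 - 244 = 268.)

268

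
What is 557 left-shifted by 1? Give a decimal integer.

1114

557 = 01000101101
shift left by 1 → 10001011010 = 1114
(equivalently, 557 × 2^1 = 557 × 2)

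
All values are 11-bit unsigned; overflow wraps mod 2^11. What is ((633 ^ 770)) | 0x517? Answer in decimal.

633 = 01001111001
770 = 01100000010
→ ^ → 00101111011 = 379
0x517 = 10100010111
→ | → 10101111111 = 1407

1407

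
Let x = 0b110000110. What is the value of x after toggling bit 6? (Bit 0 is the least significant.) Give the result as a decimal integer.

454

x = 110000110
bit 6 is currently 0; toggle it via x ^ (1 << 6) = x ^ 64
→ 111000110 = 454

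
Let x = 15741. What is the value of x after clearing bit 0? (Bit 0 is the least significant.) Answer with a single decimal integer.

x = 11110101111101
bit 0 is currently 1; clear it via x & ~(1 << 0) = x & ~1
→ 11110101111100 = 15740

15740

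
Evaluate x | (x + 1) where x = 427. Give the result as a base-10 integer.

x = 110101011 = 427
x + 1 = 110101100
OR    = 110101111 = 431
(x | (x + 1) sets the lowest cleared bit.)

431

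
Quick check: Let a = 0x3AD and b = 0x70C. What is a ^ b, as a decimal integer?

0x3AD = 01110101101
0x70C = 11100001100
XOR → 10010100001 = 1185

1185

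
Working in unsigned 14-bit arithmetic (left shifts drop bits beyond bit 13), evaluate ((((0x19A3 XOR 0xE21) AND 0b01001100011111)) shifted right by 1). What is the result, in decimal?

0x19A3 = 01100110100011
0xE21 = 00111000100001
→ XOR → 01011110000010 = 6018
0b01001100011111 = 01001100011111
→ AND → 01001100000010 = 4866
→ shifted right by 1 → 00100110000001 = 2433

2433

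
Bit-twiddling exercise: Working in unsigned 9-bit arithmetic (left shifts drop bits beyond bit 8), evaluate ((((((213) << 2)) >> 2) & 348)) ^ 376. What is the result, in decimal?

300

213 = 011010101
→ << 2 (mod 2^9) → 101010100 = 340
→ >> 2 → 001010101 = 85
348 = 101011100
→ & → 001010100 = 84
376 = 101111000
→ ^ → 100101100 = 300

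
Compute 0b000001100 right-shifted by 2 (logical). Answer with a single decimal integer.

3

x = 1100
shift right by 2 → 0011 = 3
(equivalently, floor(12 / 4))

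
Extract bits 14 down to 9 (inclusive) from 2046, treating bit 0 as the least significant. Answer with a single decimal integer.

3

v = 000011111111110
Shift right by 9: 000011
Mask low 6 bits: 000011 = 3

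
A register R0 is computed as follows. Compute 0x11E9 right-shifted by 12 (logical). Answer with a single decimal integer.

0x11E9 = 1000111101001
shift right by 12 → 0000000000001 = 1
(equivalently, floor(4585 / 4096))

1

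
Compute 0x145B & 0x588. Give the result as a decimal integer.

0x145B = 1010001011011
0x588 = 0010110001000
AND → 0010000001000 = 1032

1032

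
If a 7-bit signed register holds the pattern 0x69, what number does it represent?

pattern = 1101001 (MSB is 1 ⇒ negative)
Invert: 0010110, add 1 → 0010111 = 23, so the value is -23.
(Equivalently: 105 - 2^7 = 105 - 128 = -23.)

-23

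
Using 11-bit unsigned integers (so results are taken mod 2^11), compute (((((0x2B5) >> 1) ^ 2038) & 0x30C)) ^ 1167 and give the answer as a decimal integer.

1667

0x2B5 = 01010110101
→ >> 1 → 00101011010 = 346
2038 = 11111110110
→ ^ → 11010101100 = 1708
0x30C = 01100001100
→ & → 01000001100 = 524
1167 = 10010001111
→ ^ → 11010000011 = 1667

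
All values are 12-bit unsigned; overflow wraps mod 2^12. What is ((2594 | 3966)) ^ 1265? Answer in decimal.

2959

2594 = 101000100010
3966 = 111101111110
→ | → 111101111110 = 3966
1265 = 010011110001
→ ^ → 101110001111 = 2959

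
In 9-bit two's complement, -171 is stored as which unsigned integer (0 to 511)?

171 in 9 bits: 010101011
Invert: 101010100
Add 1:  101010101 = 341
(Check: 2^9 - 171 = 512 - 171 = 341.)

341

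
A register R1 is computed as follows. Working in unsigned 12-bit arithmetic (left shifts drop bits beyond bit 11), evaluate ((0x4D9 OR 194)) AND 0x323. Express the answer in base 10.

0x4D9 = 010011011001
194 = 000011000010
→ OR → 010011011011 = 1243
0x323 = 001100100011
→ AND → 000000000011 = 3

3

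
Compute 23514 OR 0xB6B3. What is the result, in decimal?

23514 = 0101101111011010
0xB6B3 = 1011011010110011
 OR → 1111111111111011 = 65531

65531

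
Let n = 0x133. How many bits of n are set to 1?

5

0x133 = 100110011
Count the 1s: 1 + 1 + 1 + 1 + 1 = 5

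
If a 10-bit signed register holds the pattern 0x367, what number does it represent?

pattern = 1101100111 (MSB is 1 ⇒ negative)
Invert: 0010011000, add 1 → 0010011001 = 153, so the value is -153.
(Equivalently: 871 - 2^10 = 871 - 1024 = -153.)

-153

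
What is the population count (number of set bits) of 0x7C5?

0x7C5 = 11111000101
Count the 1s: 1 + 1 + 1 + 1 + 1 + 1 + 1 = 7

7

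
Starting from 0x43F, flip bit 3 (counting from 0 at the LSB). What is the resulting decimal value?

1079

x = 010000111111
bit 3 is currently 1; toggle it via x ^ (1 << 3) = x ^ 8
→ 010000110111 = 1079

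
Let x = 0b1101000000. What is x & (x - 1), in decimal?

x = 1101000000 = 832
x - 1 = 1100111111
AND   = 1100000000 = 768
(x & (x - 1) clears the lowest set bit of x.)

768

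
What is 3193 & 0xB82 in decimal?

2048

3193 = 110001111001
0xB82 = 101110000010
AND → 100000000000 = 2048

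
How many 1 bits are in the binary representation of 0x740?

4

0x740 = 11101000000
Count the 1s: 1 + 1 + 1 + 1 = 4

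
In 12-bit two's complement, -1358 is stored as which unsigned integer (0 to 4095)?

1358 in 12 bits: 010101001110
Invert: 101010110001
Add 1:  101010110010 = 2738
(Check: 2^12 - 1358 = 4096 - 1358 = 2738.)

2738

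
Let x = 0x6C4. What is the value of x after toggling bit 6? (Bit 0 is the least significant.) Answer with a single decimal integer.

1668

x = 0011011000100
bit 6 is currently 1; toggle it via x ^ (1 << 6) = x ^ 64
→ 0011010000100 = 1668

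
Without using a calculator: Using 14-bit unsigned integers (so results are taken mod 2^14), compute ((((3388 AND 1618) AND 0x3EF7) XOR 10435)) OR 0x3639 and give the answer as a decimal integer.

3388 = 00110100111100
1618 = 00011001010010
→ AND → 00010000010000 = 1040
0x3EF7 = 11111011110111
→ AND → 00010000010000 = 1040
10435 = 10100011000011
→ XOR → 10110011010011 = 11475
0x3639 = 11011000111001
→ OR → 11111011111011 = 16123

16123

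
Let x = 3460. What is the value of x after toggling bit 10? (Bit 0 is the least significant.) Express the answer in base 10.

2436

x = 110110000100
bit 10 is currently 1; toggle it via x ^ (1 << 10) = x ^ 1024
→ 100110000100 = 2436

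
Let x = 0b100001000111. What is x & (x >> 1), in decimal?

3

x = 100001000111 = 2119
x>>1 = 010000100011
AND  = 000000000011 = 3
(x & (x >> 1) has a 1 wherever x has two consecutive 1 bits.)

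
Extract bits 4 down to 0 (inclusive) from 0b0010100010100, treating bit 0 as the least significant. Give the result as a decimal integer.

20

v = 0010100010100
Shift right by 0: 0010100010100
Mask low 5 bits: 10100 = 20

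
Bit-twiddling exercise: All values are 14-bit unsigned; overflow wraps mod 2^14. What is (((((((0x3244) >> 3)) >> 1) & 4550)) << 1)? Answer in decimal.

0x3244 = 11001001000100
→ >> 3 → 00011001001000 = 1608
→ >> 1 → 00001100100100 = 804
4550 = 01000111000110
→ & → 00000100000100 = 260
→ << 1 (mod 2^14) → 00001000001000 = 520

520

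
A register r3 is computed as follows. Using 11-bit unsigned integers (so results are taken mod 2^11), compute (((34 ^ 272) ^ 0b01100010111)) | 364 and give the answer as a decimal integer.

877

34 = 00000100010
272 = 00100010000
→ ^ → 00100110010 = 306
0b01100010111 = 01100010111
→ ^ → 01000100101 = 549
364 = 00101101100
→ | → 01101101101 = 877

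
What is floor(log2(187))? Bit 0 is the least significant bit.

187 = 10111011
The topmost 1 is at position 7 (since 2^7 = 128 ≤ 187 < 256).

7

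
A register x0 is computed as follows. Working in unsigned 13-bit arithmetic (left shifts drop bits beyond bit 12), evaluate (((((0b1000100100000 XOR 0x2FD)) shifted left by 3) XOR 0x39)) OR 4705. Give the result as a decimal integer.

0b1000100100000 = 1000100100000
0x2FD = 0001011111101
→ XOR → 1001111011101 = 5085
→ shifted left by 3 (mod 2^13) → 1111011101000 = 7912
0x39 = 0000000111001
→ XOR → 1111011010001 = 7889
4705 = 1001001100001
→ OR → 1111011110001 = 7921

7921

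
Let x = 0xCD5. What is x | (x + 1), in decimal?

x = 110011010101 = 3285
x + 1 = 110011010110
OR    = 110011010111 = 3287
(x | (x + 1) sets the lowest cleared bit.)

3287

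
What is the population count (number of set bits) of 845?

845 = 1101001101
Count the 1s: 1 + 1 + 1 + 1 + 1 + 1 = 6

6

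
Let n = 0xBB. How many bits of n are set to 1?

6

0xBB = 10111011
Count the 1s: 1 + 1 + 1 + 1 + 1 + 1 = 6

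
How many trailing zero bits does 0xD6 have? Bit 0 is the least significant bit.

0xD6 = 11010110
Trailing zeros: 1, so the lowest set bit is bit 1 (value 2).

1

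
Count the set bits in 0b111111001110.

9

n = 111111001110
Count the 1s: 1 + 1 + 1 + 1 + 1 + 1 + 1 + 1 + 1 = 9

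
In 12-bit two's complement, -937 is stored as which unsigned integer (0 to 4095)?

3159

937 in 12 bits: 001110101001
Invert: 110001010110
Add 1:  110001010111 = 3159
(Check: 2^12 - 937 = 4096 - 937 = 3159.)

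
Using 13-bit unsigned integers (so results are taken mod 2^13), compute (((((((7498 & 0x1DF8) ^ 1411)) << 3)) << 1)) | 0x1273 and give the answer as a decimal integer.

7498 = 1110101001010
0x1DF8 = 1110111111000
→ & → 1110101001000 = 7496
1411 = 0010110000011
→ ^ → 1100011001011 = 6347
→ << 3 (mod 2^13) → 0011001011000 = 1624
→ << 1 (mod 2^13) → 0110010110000 = 3248
0x1273 = 1001001110011
→ | → 1111011110011 = 7923

7923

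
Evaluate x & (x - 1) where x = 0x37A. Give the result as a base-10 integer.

x = 1101111010 = 890
x - 1 = 1101111001
AND   = 1101111000 = 888
(x & (x - 1) clears the lowest set bit of x.)

888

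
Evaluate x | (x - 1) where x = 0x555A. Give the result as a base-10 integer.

21851

x = 101010101011010 = 21850
x - 1 = 101010101011001
OR    = 101010101011011 = 21851
(x | (x - 1) sets all bits below the lowest set bit.)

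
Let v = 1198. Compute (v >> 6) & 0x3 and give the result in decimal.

2

v = 0010010101110
Shift right by 6: 0010010
Mask low 2 bits: 10 = 2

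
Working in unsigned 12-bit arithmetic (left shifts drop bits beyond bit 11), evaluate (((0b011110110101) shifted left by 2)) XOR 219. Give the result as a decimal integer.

3599

0b011110110101 = 011110110101
→ shifted left by 2 (mod 2^12) → 111011010100 = 3796
219 = 000011011011
→ XOR → 111000001111 = 3599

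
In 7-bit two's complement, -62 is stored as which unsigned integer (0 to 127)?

66

62 in 7 bits: 0111110
Invert: 1000001
Add 1:  1000010 = 66
(Check: 2^7 - 62 = 128 - 62 = 66.)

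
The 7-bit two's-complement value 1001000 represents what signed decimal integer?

-56

pattern = 1001000 (MSB is 1 ⇒ negative)
Invert: 0110111, add 1 → 0111000 = 56, so the value is -56.
(Equivalently: 72 - 2^7 = 72 - 128 = -56.)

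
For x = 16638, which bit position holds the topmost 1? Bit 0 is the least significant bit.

16638 = 100000011111110
The topmost 1 is at position 14 (since 2^14 = 16384 ≤ 16638 < 32768).

14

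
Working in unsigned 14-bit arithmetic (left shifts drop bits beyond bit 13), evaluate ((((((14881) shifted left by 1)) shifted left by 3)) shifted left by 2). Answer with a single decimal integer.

14881 = 11101000100001
→ shifted left by 1 (mod 2^14) → 11010001000010 = 13378
→ shifted left by 3 (mod 2^14) → 10001000010000 = 8720
→ shifted left by 2 (mod 2^14) → 00100001000000 = 2112

2112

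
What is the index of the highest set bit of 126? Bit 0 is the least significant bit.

6

126 = 1111110
The topmost 1 is at position 6 (since 2^6 = 64 ≤ 126 < 128).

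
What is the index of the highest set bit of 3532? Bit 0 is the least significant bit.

11

3532 = 110111001100
The topmost 1 is at position 11 (since 2^11 = 2048 ≤ 3532 < 4096).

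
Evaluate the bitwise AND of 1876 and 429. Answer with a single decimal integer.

1876 = 11101010100
429 = 00110101101
AND → 00100000100 = 260

260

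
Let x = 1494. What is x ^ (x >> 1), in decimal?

x = 10111010110 = 1494
x>>1 = 01011101011
XOR  = 11100111101 = 1853
(x ^ (x >> 1) gives the standard binary-reflected Gray code of x.)

1853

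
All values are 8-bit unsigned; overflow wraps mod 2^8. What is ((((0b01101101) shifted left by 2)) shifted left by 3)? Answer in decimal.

0b01101101 = 01101101
→ shifted left by 2 (mod 2^8) → 10110100 = 180
→ shifted left by 3 (mod 2^8) → 10100000 = 160

160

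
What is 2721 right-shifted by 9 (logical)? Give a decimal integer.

2721 = 101010100001
shift right by 9 → 000000000101 = 5
(equivalently, floor(2721 / 512))

5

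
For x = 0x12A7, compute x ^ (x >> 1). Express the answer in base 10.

7156

x = 1001010100111 = 4775
x>>1 = 0100101010011
XOR  = 1101111110100 = 7156
(x ^ (x >> 1) gives the standard binary-reflected Gray code of x.)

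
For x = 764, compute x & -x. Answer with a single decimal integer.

4

x = 1011111100 = 764
-x (two's complement) = …0100000100
AND   = 0000000100 = 4
(x & -x isolates the lowest set bit of x.)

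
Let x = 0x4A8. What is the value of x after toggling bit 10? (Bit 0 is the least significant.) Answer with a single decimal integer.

168

x = 10010101000
bit 10 is currently 1; toggle it via x ^ (1 << 10) = x ^ 1024
→ 00010101000 = 168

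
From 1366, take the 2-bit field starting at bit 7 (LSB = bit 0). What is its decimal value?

v = 10101010110
Shift right by 7: 1010
Mask low 2 bits: 10 = 2

2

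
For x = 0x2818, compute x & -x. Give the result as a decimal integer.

x = 10100000011000 = 10264
-x (two's complement) = …01011111101000
AND   = 00000000001000 = 8
(x & -x isolates the lowest set bit of x.)

8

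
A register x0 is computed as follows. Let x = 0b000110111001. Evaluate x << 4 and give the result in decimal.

x = 0000110111001
shift left by 4 → 1101110010000 = 7056
(equivalently, 441 × 2^4 = 441 × 16)

7056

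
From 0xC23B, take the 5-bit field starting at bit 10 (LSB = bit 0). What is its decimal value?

v = 1100001000111011
Shift right by 10: 110000
Mask low 5 bits: 10000 = 16

16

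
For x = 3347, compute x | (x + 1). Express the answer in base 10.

x = 110100010011 = 3347
x + 1 = 110100010100
OR    = 110100010111 = 3351
(x | (x + 1) sets the lowest cleared bit.)

3351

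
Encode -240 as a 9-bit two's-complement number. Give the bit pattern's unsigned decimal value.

240 in 9 bits: 011110000
Invert: 100001111
Add 1:  100010000 = 272
(Check: 2^9 - 240 = 512 - 240 = 272.)

272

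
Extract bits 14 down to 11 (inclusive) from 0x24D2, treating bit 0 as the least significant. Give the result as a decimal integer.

4

v = 010010011010010
Shift right by 11: 0100
Mask low 4 bits: 0100 = 4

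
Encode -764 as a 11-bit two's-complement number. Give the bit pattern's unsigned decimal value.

1284

764 in 11 bits: 01011111100
Invert: 10100000011
Add 1:  10100000100 = 1284
(Check: 2^11 - 764 = 2048 - 764 = 1284.)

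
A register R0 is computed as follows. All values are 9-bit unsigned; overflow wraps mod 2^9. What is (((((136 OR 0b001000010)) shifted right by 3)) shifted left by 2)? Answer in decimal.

136 = 010001000
0b001000010 = 001000010
→ OR → 011001010 = 202
→ shifted right by 3 → 000011001 = 25
→ shifted left by 2 (mod 2^9) → 001100100 = 100

100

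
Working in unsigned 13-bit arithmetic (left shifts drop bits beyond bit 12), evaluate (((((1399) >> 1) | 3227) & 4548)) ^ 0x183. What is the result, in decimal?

1399 = 0010101110111
→ >> 1 → 0001010111011 = 699
3227 = 0110010011011
→ | → 0111010111011 = 3771
4548 = 1000111000100
→ & → 0000010000000 = 128
0x183 = 0000110000011
→ ^ → 0000100000011 = 259

259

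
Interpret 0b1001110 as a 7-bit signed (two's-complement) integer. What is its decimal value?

-50

pattern = 1001110 (MSB is 1 ⇒ negative)
Invert: 0110001, add 1 → 0110010 = 50, so the value is -50.
(Equivalently: 78 - 2^7 = 78 - 128 = -50.)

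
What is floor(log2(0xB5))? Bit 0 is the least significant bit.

0xB5 = 10110101
The topmost 1 is at position 7 (since 2^7 = 128 ≤ 181 < 256).

7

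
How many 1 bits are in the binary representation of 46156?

46156 = 1011010001001100
Count the 1s: 1 + 1 + 1 + 1 + 1 + 1 + 1 = 7

7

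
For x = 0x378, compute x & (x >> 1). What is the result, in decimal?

312

x = 1101111000 = 888
x>>1 = 0110111100
AND  = 0100111000 = 312
(x & (x >> 1) has a 1 wherever x has two consecutive 1 bits.)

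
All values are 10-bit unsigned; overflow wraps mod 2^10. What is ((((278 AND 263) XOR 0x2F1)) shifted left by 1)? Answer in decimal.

278 = 0100010110
263 = 0100000111
→ AND → 0100000110 = 262
0x2F1 = 1011110001
→ XOR → 1111110111 = 1015
→ shifted left by 1 (mod 2^10) → 1111101110 = 1006

1006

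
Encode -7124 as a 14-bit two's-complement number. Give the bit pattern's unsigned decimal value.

7124 in 14 bits: 01101111010100
Invert: 10010000101011
Add 1:  10010000101100 = 9260
(Check: 2^14 - 7124 = 16384 - 7124 = 9260.)

9260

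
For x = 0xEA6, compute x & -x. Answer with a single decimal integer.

2

x = 111010100110 = 3750
-x (two's complement) = …000101011010
AND   = 000000000010 = 2
(x & -x isolates the lowest set bit of x.)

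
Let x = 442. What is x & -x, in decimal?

x = 110111010 = 442
-x (two's complement) = …001000110
AND   = 000000010 = 2
(x & -x isolates the lowest set bit of x.)

2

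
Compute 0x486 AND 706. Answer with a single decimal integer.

130

0x486 = 10010000110
706 = 01011000010
AND → 00010000010 = 130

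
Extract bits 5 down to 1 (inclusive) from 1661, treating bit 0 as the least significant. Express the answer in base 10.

30

v = 011001111101
Shift right by 1: 01100111110
Mask low 5 bits: 11110 = 30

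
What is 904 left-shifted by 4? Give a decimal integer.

904 = 00001110001000
shift left by 4 → 11100010000000 = 14464
(equivalently, 904 × 2^4 = 904 × 16)

14464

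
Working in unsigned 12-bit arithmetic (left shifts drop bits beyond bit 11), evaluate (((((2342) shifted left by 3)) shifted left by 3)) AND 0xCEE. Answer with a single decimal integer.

2342 = 100100100110
→ shifted left by 3 (mod 2^12) → 100100110000 = 2352
→ shifted left by 3 (mod 2^12) → 100110000000 = 2432
0xCEE = 110011101110
→ AND → 100010000000 = 2176

2176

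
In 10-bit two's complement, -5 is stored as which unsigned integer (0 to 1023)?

1019

5 in 10 bits: 0000000101
Invert: 1111111010
Add 1:  1111111011 = 1019
(Check: 2^10 - 5 = 1024 - 5 = 1019.)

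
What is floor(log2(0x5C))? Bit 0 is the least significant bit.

0x5C = 1011100
The topmost 1 is at position 6 (since 2^6 = 64 ≤ 92 < 128).

6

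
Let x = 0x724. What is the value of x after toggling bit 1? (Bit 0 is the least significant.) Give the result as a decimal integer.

x = 11100100100
bit 1 is currently 0; toggle it via x ^ (1 << 1) = x ^ 2
→ 11100100110 = 1830

1830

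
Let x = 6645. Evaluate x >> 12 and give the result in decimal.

6645 = 1100111110101
shift right by 12 → 0000000000001 = 1
(equivalently, floor(6645 / 4096))

1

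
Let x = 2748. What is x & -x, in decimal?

4

x = 101010111100 = 2748
-x (two's complement) = …010101000100
AND   = 000000000100 = 4
(x & -x isolates the lowest set bit of x.)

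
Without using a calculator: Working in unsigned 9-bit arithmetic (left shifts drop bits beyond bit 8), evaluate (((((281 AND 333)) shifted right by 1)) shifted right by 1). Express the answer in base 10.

66

281 = 100011001
333 = 101001101
→ AND → 100001001 = 265
→ shifted right by 1 → 010000100 = 132
→ shifted right by 1 → 001000010 = 66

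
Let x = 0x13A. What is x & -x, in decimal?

x = 100111010 = 314
-x (two's complement) = …011000110
AND   = 000000010 = 2
(x & -x isolates the lowest set bit of x.)

2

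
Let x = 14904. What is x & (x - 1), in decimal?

x = 11101000111000 = 14904
x - 1 = 11101000110111
AND   = 11101000110000 = 14896
(x & (x - 1) clears the lowest set bit of x.)

14896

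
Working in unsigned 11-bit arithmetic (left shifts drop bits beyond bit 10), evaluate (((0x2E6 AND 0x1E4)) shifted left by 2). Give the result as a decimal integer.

0x2E6 = 01011100110
0x1E4 = 00111100100
→ AND → 00011100100 = 228
→ shifted left by 2 (mod 2^11) → 01110010000 = 912

912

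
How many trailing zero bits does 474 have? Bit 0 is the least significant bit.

474 = 111011010
Trailing zeros: 1, so the lowest set bit is bit 1 (value 2).

1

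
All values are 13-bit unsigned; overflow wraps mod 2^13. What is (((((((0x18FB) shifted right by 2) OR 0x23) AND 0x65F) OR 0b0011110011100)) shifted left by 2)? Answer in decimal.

0x18FB = 1100011111011
→ shifted right by 2 → 0011000111110 = 1598
0x23 = 0000000100011
→ OR → 0011000111111 = 1599
0x65F = 0011001011111
→ AND → 0011000011111 = 1567
0b0011110011100 = 0011110011100
→ OR → 0011110011111 = 1951
→ shifted left by 2 (mod 2^13) → 1111001111100 = 7804

7804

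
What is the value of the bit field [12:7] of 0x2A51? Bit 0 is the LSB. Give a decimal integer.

v = 010101001010001
Shift right by 7: 01010100
Mask low 6 bits: 010100 = 20

20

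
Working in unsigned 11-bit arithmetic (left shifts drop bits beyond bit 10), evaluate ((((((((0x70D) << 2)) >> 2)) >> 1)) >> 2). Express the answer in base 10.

0x70D = 11100001101
→ << 2 (mod 2^11) → 10000110100 = 1076
→ >> 2 → 00100001101 = 269
→ >> 1 → 00010000110 = 134
→ >> 2 → 00000100001 = 33

33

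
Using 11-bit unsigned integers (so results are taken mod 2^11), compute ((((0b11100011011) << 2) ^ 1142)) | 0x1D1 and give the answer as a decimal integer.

475

0b11100011011 = 11100011011
→ << 2 (mod 2^11) → 10001101100 = 1132
1142 = 10001110110
→ ^ → 00000011010 = 26
0x1D1 = 00111010001
→ | → 00111011011 = 475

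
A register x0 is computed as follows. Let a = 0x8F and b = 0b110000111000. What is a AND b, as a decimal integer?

8

0x8F = 000010001111
b = 110000111000
AND → 000000001000 = 8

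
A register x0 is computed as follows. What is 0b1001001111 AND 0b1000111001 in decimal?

a = 1001001111
b = 1000111001
AND → 1000001001 = 521

521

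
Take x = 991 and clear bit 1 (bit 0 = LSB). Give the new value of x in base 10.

x = 1111011111
bit 1 is currently 1; clear it via x & ~(1 << 1) = x & ~2
→ 1111011101 = 989

989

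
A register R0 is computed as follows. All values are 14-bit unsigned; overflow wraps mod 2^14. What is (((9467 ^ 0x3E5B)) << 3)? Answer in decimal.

9467 = 10010011111011
0x3E5B = 11111001011011
→ ^ → 01101010100000 = 6816
→ << 3 (mod 2^14) → 01010100000000 = 5376

5376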